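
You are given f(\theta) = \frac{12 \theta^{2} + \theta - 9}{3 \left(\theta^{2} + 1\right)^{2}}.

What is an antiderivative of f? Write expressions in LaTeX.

An antiderivative is F(\theta) = \frac{- 21 \theta - 1}{6 \theta^{2} + 6} + \frac{\operatorname{atan}{\left(\theta \right)}}{2}.

A first test for any F(\theta): its \theta-derivative must equal f(\theta) identically.
Check: d/d\theta[\frac{- 21 \theta - 1}{6 \theta^{2} + 6} + \frac{\operatorname{atan}{\left(\theta \right)}}{2}] = \frac{12 \theta^{2} + \theta - 9}{3 \theta^{4} + 6 \theta^{2} + 3}, which equals f(\theta).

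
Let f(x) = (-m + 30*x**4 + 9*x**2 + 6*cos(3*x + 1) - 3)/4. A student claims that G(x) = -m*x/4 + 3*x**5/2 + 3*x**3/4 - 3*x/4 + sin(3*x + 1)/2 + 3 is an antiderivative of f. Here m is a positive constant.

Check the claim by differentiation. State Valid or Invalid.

d/dx[G] = -m/4 + 15*x**4/2 + 9*x**2/4 + 3*cos(3*x + 1)/2 - 3/4
This equals f(x) exactly, so the claim holds.

Valid - differentiating G returns exactly f.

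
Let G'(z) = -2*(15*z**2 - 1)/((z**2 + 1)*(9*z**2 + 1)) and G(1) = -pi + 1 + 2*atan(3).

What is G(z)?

G(z) = -4*atan(z) + 2*atan(3*z) + 1

Since d/dz undoes antidifferentiation here, G(z) must give back the stated G'(z).
A general antiderivative is -4*atan(z) + 2*atan(3*z) + C.
The condition gives C = -pi + 1 + 2*atan(3) - (-pi + 2*atan(3)) = 1.
So G(z) = -4*atan(z) + 2*atan(3*z) + 1.
Check: d/dz[-4*atan(z) + 2*atan(3*z) + 1] = (2 - 30*z**2)/(9*z**4 + 10*z**2 + 1), which equals G'(z).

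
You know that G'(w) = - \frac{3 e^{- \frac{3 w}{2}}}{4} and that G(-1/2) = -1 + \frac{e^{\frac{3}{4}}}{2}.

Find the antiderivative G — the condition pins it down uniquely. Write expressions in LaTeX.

For G(w) to be correct, d/dw[G] must agree with the stated G'(w) identically.
A general antiderivative is \frac{e^{- \frac{3 w}{2}}}{2} + C.
The condition gives C = -1 + \frac{e^{\frac{3}{4}}}{2} - (\frac{e^{\frac{3}{4}}}{2}) = -1.
So G(w) = - \frac{\left(2 e^{\frac{3 w}{2}} - 1\right) e^{- \frac{3 w}{2}}}{2}.
Check: d/dw[- \frac{\left(2 e^{\frac{3 w}{2}} - 1\right) e^{- \frac{3 w}{2}}}{2}] = - \frac{3 e^{- \frac{3 w}{2}}}{4} = G'(w).

G(w) = - \frac{\left(2 e^{\frac{3 w}{2}} - 1\right) e^{- \frac{3 w}{2}}}{2}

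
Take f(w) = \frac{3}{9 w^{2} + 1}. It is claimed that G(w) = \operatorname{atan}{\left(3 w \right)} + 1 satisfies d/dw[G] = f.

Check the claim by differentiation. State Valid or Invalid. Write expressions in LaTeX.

d/dw[G] = \frac{3}{9 w^{2} + 1}
This equals f(w) exactly, so the claim holds.

Valid - differentiating G returns exactly f.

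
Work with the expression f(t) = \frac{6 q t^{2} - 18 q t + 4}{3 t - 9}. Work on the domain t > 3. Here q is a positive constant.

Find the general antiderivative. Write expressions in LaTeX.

F(t) = q t^{2} + \frac{4 \log{\left(t - 3 \right)}}{3} + C

Recover f(t) by differentiating a candidate F(t); any mismatch rules it out.
Check: d/dt[q t^{2} + \frac{4 \log{\left(t - 3 \right)}}{3}] = \frac{6 q t^{2} - 18 q t + 4}{3 t - 9} = f(t).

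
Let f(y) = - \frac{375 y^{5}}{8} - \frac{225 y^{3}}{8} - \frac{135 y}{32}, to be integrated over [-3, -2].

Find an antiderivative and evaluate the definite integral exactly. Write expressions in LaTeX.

The substitution u = - \frac{5 y^{2}}{2} - \frac{3}{4} works: f is exactly (dF/du)*(du/dy) for that inner function.
F(y) = - \frac{125 y^{6}}{16} - \frac{225 y^{4}}{32} - \frac{135 y^{2}}{64} is an antiderivative of f.
Check: d/dy[- \frac{125 y^{6}}{16} - \frac{225 y^{4}}{32} - \frac{135 y^{2}}{64}] = - \frac{375 y^{5}}{8} - \frac{225 y^{3}}{8} - \frac{135 y}{32} = f(y).
F(-2) = - \frac{9935}{16}; F(-3) = - \frac{402165}{64}.
Integral = F(-2) - F(-3) = \frac{362425}{64}.

Antiderivative: F(y) = - \frac{125 y^{6}}{16} - \frac{225 y^{4}}{32} - \frac{135 y^{2}}{64}; value = \frac{362425}{64}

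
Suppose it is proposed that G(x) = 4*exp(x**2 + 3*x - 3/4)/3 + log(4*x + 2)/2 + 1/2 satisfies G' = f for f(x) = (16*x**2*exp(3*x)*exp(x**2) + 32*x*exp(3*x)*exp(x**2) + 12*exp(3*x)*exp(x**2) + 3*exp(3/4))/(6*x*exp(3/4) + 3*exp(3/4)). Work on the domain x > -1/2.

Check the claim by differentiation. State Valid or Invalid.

Valid: G'(x) = f(x).

d/dx[G] = (16*x**2*exp(-3/4)*exp(3*x)*exp(x**2) + 32*x*exp(-3/4)*exp(3*x)*exp(x**2) + 12*exp(-3/4)*exp(3*x)*exp(x**2) + 3)/(6*x + 3)
This equals f(x) exactly, so the claim holds.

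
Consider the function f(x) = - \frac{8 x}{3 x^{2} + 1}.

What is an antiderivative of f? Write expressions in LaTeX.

An antiderivative is F(x) = - \frac{4 \log{\left(x^{2} + \frac{1}{3} \right)}}{3}.

The substitution u = x^{2} + \frac{1}{3} works: f is exactly (dF/du)*(du/dx) for that inner function.
Check: d/dx[- \frac{4 \log{\left(x^{2} + \frac{1}{3} \right)}}{3}] = - \frac{8 x}{3 x^{2} + 1} = f(x).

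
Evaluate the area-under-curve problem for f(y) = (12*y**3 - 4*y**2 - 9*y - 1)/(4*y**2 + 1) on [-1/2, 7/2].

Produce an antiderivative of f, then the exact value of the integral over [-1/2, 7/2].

Check any antiderivative F(y) by computing F'(y) and comparing it with f(y).
F(y) = 3*y**2/2 - y - 3*log(2*y**2 + 1/2)/2 is an antiderivative of f.
Check: d/dy[3*y**2/2 - y - 3*log(2*y**2 + 1/2)/2] = (12*y**3 - 4*y**2 - 9*y - 1)/(4*y**2 + 1) = f(y).
F(7/2) = 119/8 - 3*log(25)/2; F(-1/2) = 7/8.
Integral = F(7/2) - F(-1/2) = 14 - 3*log(25)/2.

Antiderivative: F(y) = 3*y**2/2 - y - 3*log(2*y**2 + 1/2)/2; value = 14 - 3*log(25)/2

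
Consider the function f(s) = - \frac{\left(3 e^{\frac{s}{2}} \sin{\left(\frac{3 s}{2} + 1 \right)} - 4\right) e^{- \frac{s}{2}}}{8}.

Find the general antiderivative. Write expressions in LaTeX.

A first test for any F(s): its s-derivative must equal f(s) identically.
Check: d/ds[\frac{\left(e^{\frac{s}{2}} \cos{\left(\frac{3 s}{2} + 1 \right)} - 4\right) e^{- \frac{s}{2}}}{4}] = \frac{\left(- 3 e^{\frac{s}{2}} \sin{\left(\frac{3 s}{2} + 1 \right)} + 4\right) e^{- \frac{s}{2}}}{8}, which equals f(s).

F(s) = \frac{\left(e^{\frac{s}{2}} \cos{\left(\frac{3 s}{2} + 1 \right)} - 4\right) e^{- \frac{s}{2}}}{4} + C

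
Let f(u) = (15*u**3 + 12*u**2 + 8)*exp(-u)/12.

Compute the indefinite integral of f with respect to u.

F(u) = (-15*u**3 - 57*u**2 - 114*u - 122)*exp(-u)/12 + C

Recognize the product-rule pattern: f = v'r + vr' with v = -5*u**3/4 - 19*u**2/4 - 19*u/2 - 61/6, r = exp(-u), so integration by parts undoes it.
Check: d/du[(-15*u**3 - 57*u**2 - 114*u - 122)*exp(-u)/12] = (15*u**3 + 12*u**2 + 8)*exp(-u)/12 = f(u).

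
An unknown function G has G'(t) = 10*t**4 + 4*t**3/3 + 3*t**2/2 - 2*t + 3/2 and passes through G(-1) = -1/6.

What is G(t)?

G(t) = 2*t**5 + t**4/3 + t**3/2 - t**2 + 3*t/2 + 9/2

The integrand splits into summands that can be handled one at a time.
A general antiderivative is 2*t**5 + t**4/3 + t**3/2 - t**2 + 3*t/2 + 4 + C.
The condition gives C = -1/6 - (-2/3) = 1/2.
So G(t) = 2*t**5 + t**4/3 + t**3/2 - t**2 + 3*t/2 + 9/2.
Check: d/dt[2*t**5 + t**4/3 + t**3/2 - t**2 + 3*t/2 + 9/2] = 10*t**4 + 4*t**3/3 + 3*t**2/2 - 2*t + 3/2 = G'(t).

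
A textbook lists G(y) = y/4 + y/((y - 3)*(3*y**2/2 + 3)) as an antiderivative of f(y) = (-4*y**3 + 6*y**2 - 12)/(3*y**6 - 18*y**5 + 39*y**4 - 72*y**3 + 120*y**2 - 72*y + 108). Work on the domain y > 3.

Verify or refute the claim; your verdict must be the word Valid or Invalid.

Invalid: d/dy[G] - f = 1/4, which is not 0.

d/dy[G] = (3*y**6 - 18*y**5 + 39*y**4 - 88*y**3 + 144*y**2 - 72*y + 60)/(12*y**6 - 72*y**5 + 156*y**4 - 288*y**3 + 480*y**2 - 288*y + 432)
d/dy[G] - f(y) = 1/4 != 0.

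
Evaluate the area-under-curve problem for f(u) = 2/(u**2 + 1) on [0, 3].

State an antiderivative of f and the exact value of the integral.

Antiderivative: F(u) = 2*atan(u); value = 2*atan(3)

Differentiate the proposed F(u) back; it has to land on f(u) exactly.
F(u) = 2*atan(u) is an antiderivative of f.
Check: d/du[2*atan(u)] = 2/(u**2 + 1) = f(u).
F(3) = 2*atan(3); F(0) = 0.
Integral = F(3) - F(0) = 2*atan(3).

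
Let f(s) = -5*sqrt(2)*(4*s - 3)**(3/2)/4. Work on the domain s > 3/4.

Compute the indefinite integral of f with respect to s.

F(s) = -sqrt(2)*(4*s - 3)**(5/2)/8 + C

Recover f(s) by differentiating a candidate F(s); any mismatch rules it out.
Check: d/ds[-sqrt(2)*(4*s - 3)**(5/2)/8] = -5*sqrt(2)*s*sqrt(4*s - 3) + 15*sqrt(2)*sqrt(4*s - 3)/4, which equals f(s).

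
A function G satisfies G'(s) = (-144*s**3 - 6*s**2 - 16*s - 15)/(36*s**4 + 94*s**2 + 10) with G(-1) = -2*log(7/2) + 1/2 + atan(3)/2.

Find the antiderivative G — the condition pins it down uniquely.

G(s) = -2*log(s**2 + 5/2) - atan(3*s)/2 + 1/2

A candidate passes only if d/ds[G] lands on the given G'(s) exactly.
A general antiderivative is -2*log(s**2 + 5/2) - atan(3*s)/2 + C.
The condition gives C = -2*log(7/2) + 1/2 + atan(3)/2 - (-2*log(7/2) + atan(3)/2) = 1/2.
So G(s) = -2*log(s**2 + 5/2) - atan(3*s)/2 + 1/2.
Check: d/ds[-2*log(s**2 + 5/2) - atan(3*s)/2 + 1/2] = (-144*s**3 - 6*s**2 - 16*s - 15)/(36*s**4 + 94*s**2 + 10) = G'(s).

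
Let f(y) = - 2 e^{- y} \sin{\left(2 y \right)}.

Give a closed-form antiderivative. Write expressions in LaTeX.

A candidate is checked by its d/dy: the result must match f(y).
Check: d/dy[\frac{2 e^{- y} \sin{\left(2 y \right)}}{5} + \frac{4 e^{- y} \cos{\left(2 y \right)}}{5}] = - 2 e^{- y} \sin{\left(2 y \right)} = f(y).

An antiderivative is F(y) = \frac{2 e^{- y} \sin{\left(2 y \right)}}{5} + \frac{4 e^{- y} \cos{\left(2 y \right)}}{5}.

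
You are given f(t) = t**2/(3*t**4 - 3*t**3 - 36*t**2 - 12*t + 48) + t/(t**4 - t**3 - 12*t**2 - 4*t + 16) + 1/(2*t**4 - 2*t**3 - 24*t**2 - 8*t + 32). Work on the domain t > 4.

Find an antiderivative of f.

Factor the denominator (6*(t - 4)*(t - 1)*(t + 2)**2) and decompose: f = -5/(216*(t + 2)) - 1/(108*(t + 2)**2) - 11/(162*(t - 1)) + 59/(648*(t - 4)); each piece integrates to a log, atan, or power term.
Check: d/dt[59*log(t - 4)/648 - 11*log(t - 1)/162 - 5*log(t + 2)/216 + 1/(108*t + 216)] = (2*t**2 + 6*t + 3)/(6*t**4 - 6*t**3 - 72*t**2 - 24*t + 96), which equals f(t).

An antiderivative is F(t) = 59*log(t - 4)/648 - 11*log(t - 1)/162 - 5*log(t + 2)/216 + 1/(108*t + 216).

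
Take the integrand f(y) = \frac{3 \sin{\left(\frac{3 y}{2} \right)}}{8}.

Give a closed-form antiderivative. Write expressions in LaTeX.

For F(y) to be correct the identity F'(y) - f(y) = 0 must hold.
Check: d/dy[- \frac{\cos{\left(\frac{3 y}{2} \right)}}{4}] = \frac{3 \sin{\left(\frac{3 y}{2} \right)}}{8} = f(y).

An antiderivative is F(y) = - \frac{\cos{\left(\frac{3 y}{2} \right)}}{4}.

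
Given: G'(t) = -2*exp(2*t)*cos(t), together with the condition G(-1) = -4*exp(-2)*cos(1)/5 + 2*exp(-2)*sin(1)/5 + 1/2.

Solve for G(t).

Recover the given G'(t) by differentiating a candidate G(t); any mismatch rules it out.
A general antiderivative is -2*exp(2*t)*sin(t)/5 - 4*exp(2*t)*cos(t)/5 + C.
The condition gives C = -4*exp(-2)*cos(1)/5 + 2*exp(-2)*sin(1)/5 + 1/2 - (-4*exp(-2)*cos(1)/5 + 2*exp(-2)*sin(1)/5) = 1/2.
So G(t) = -2*exp(2*t)*sin(t)/5 - 4*exp(2*t)*cos(t)/5 + 1/2.
Check: d/dt[-2*exp(2*t)*sin(t)/5 - 4*exp(2*t)*cos(t)/5 + 1/2] = -2*exp(2*t)*cos(t) = G'(t).

G(t) = -2*exp(2*t)*sin(t)/5 - 4*exp(2*t)*cos(t)/5 + 1/2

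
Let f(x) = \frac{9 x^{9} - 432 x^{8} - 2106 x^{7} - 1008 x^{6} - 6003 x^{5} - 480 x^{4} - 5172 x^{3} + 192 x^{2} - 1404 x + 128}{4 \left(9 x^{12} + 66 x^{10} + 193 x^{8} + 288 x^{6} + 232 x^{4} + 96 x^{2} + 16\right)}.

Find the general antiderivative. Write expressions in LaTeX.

Any candidate F(x) must reproduce f(x) exactly when differentiated.
Check: d/dx[- \frac{3 x^{4} - 96 x^{3} - 351 x^{2} - 64 x - 234}{8 \left(x^{2} + 1\right) \left(x^{2} + 2\right) \left(3 x^{2} + 2\right)}] = \frac{9 x^{9} - 432 x^{8} - 2106 x^{7} - 1008 x^{6} - 6003 x^{5} - 480 x^{4} - 5172 x^{3} + 192 x^{2} - 1404 x + 128}{36 x^{12} + 264 x^{10} + 772 x^{8} + 1152 x^{6} + 928 x^{4} + 384 x^{2} + 64}, which equals f(x).

F(x) = - \frac{3 x^{4} - 96 x^{3} - 351 x^{2} - 64 x - 234}{8 \left(x^{2} + 1\right) \left(x^{2} + 2\right) \left(3 x^{2} + 2\right)} + C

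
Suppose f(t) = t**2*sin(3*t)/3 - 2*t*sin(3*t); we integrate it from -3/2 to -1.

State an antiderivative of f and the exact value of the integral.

Antiderivative: F(t) = -t**2*cos(3*t)/9 + 2*t*sin(3*t)/27 + 2*t*cos(3*t)/3 - 2*sin(3*t)/9 + 2*cos(3*t)/81; value = 397*cos(9/2)/324 + 8*sin(3)/27 - sin(9/2)/3 - 61*cos(3)/81

The integrand splits into summands that can be handled one at a time.
F(t) = -t**2*cos(3*t)/9 + 2*t*sin(3*t)/27 + 2*t*cos(3*t)/3 - 2*sin(3*t)/9 + 2*cos(3*t)/81 is an antiderivative of f.
Check: d/dt[-t**2*cos(3*t)/9 + 2*t*sin(3*t)/27 + 2*t*cos(3*t)/3 - 2*sin(3*t)/9 + 2*cos(3*t)/81] = t**2*sin(3*t)/3 - 2*t*sin(3*t) = f(t).
F(-1) = 8*sin(3)/27 - 61*cos(3)/81; F(-3/2) = sin(9/2)/3 - 397*cos(9/2)/324.
Integral = F(-1) - F(-3/2) = 397*cos(9/2)/324 + 8*sin(3)/27 - sin(9/2)/3 - 61*cos(3)/81.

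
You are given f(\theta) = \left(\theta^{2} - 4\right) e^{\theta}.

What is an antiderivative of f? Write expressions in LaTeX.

f has the shape u'v + uv' for u = \theta^{2} - 2 \theta - 2 and v = e^{\theta} — it is the derivative of the product u*v.
Check: d/d\theta[\theta^{2} e^{\theta} - 2 \theta e^{\theta} - 2 e^{\theta}] = \theta^{2} e^{\theta} - 4 e^{\theta}, which equals f(\theta).

An antiderivative is F(\theta) = \theta^{2} e^{\theta} - 2 \theta e^{\theta} - 2 e^{\theta}.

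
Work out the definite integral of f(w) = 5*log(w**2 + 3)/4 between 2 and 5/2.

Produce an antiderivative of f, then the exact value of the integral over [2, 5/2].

Antiderivative: F(w) = 5*(w*log(w**2 + 3) - 2*w + 2*sqrt(3)*atan(sqrt(3)*w/3))/4; value = -5*log(7)/2 - 5*sqrt(3)*atan(2*sqrt(3)/3)/2 - 5/4 + 5*sqrt(3)*atan(5*sqrt(3)/6)/2 + 25*log(37/4)/8

Since d/dw undoes antidifferentiation here, F'(w) = f(w) is required of F(w).
F(w) = 5*(w*log(w**2 + 3) - 2*w + 2*sqrt(3)*atan(sqrt(3)*w/3))/4 is an antiderivative of f.
Check: d/dw[5*(w*log(w**2 + 3) - 2*w + 2*sqrt(3)*atan(sqrt(3)*w/3))/4] = 5*log(w**2 + 3)/4 = f(w).
F(5/2) = -25/4 + 5*sqrt(3)*atan(5*sqrt(3)/6)/2 + 25*log(37/4)/8; F(2) = -5 + 5*sqrt(3)*atan(2*sqrt(3)/3)/2 + 5*log(7)/2.
Integral = F(5/2) - F(2) = -5*log(7)/2 - 5*sqrt(3)*atan(2*sqrt(3)/3)/2 - 5/4 + 5*sqrt(3)*atan(5*sqrt(3)/6)/2 + 25*log(37/4)/8.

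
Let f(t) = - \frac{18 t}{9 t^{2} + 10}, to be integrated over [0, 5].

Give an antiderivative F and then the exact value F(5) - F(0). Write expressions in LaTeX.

f matches the chain-rule pattern g'(h)*h' with inner function h(t) = \frac{3 t^{2}}{2} + \frac{5}{3}; substituting u = h(t) collapses the integral.
F(t) = - \log{\left(\frac{3 t^{2}}{2} + \frac{5}{3} \right)} is an antiderivative of f.
Check: d/dt[- \log{\left(\frac{3 t^{2}}{2} + \frac{5}{3} \right)}] = - \frac{18 t}{9 t^{2} + 10} = f(t).
F(5) = - \log{\left(\frac{235}{6} \right)}; F(0) = - \log{\left(\frac{5}{3} \right)}.
Integral = F(5) - F(0) = - \log{\left(\frac{235}{6} \right)} + \log{\left(\frac{5}{3} \right)}.

Antiderivative: F(t) = - \log{\left(\frac{3 t^{2}}{2} + \frac{5}{3} \right)}; value = - \log{\left(\frac{235}{6} \right)} + \log{\left(\frac{5}{3} \right)}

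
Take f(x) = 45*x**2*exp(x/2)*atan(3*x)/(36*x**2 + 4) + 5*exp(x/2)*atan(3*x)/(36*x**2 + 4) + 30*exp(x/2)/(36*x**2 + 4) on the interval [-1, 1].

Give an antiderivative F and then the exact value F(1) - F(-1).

f has the shape u'v + uv' for u = 5*atan(3*x)/2 and v = exp(x/2) — it is the derivative of the product u*v.
F(x) = 5*exp(x/2)*atan(3*x)/2 is an antiderivative of f.
Check: d/dx[5*exp(x/2)*atan(3*x)/2] = (45*x**2*exp(x/2)*atan(3*x) + 5*exp(x/2)*atan(3*x) + 30*exp(x/2))/(36*x**2 + 4), which equals f(x).
F(1) = 5*exp(1/2)*atan(3)/2; F(-1) = -5*exp(-1/2)*atan(3)/2.
Integral = F(1) - F(-1) = 5*exp(-1/2)*atan(3)/2 + 5*exp(1/2)*atan(3)/2.

Antiderivative: F(x) = 5*exp(x/2)*atan(3*x)/2; value = 5*exp(-1/2)*atan(3)/2 + 5*exp(1/2)*atan(3)/2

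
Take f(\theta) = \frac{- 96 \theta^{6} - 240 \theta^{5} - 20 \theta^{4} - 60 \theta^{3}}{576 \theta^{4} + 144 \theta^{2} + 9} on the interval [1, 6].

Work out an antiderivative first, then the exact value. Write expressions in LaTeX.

Antiderivative: F(\theta) = - \frac{2 \theta^{5}}{36 \theta^{2} + \frac{9}{2}} - \frac{5 \theta^{4}}{24 \theta^{2} + 3}; value = - \frac{449405}{23409}

Differentiate the proposed F(\theta) back; it has to land on f(\theta) exactly.
F(\theta) = - \frac{2 \theta^{5}}{36 \theta^{2} + \frac{9}{2}} - \frac{5 \theta^{4}}{24 \theta^{2} + 3} is an antiderivative of f.
Check: d/d\theta[- \frac{2 \theta^{5}}{36 \theta^{2} + \frac{9}{2}} - \frac{5 \theta^{4}}{24 \theta^{2} + 3}] = \frac{- 96 \theta^{6} - 240 \theta^{5} - 20 \theta^{4} - 60 \theta^{3}}{576 \theta^{4} + 144 \theta^{2} + 9} = f(\theta).
F(6) = - \frac{5616}{289}; F(1) = - \frac{19}{81}.
Integral = F(6) - F(1) = - \frac{449405}{23409}.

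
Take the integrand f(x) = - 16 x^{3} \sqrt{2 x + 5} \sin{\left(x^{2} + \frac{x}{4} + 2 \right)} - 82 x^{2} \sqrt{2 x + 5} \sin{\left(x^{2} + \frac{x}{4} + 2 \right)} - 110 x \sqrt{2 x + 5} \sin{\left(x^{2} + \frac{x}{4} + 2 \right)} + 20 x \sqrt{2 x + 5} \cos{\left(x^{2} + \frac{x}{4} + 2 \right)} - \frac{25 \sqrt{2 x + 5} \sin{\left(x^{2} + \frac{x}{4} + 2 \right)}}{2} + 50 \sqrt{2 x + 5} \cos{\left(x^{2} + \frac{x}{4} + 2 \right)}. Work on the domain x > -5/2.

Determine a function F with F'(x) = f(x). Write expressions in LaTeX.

f has the shape u'v + uv' for u = 2 \left(2 x + 5\right)^{\frac{5}{2}} and v = \cos{\left(x^{2} + \frac{x}{4} + 2 \right)} — it is the derivative of the product u*v.
Check: d/dx[2 \left(2 x + 5\right)^{\frac{5}{2}} \cos{\left(x^{2} + \frac{x}{4} + 2 \right)}] = - 16 x^{3} \sqrt{2 x + 5} \sin{\left(x^{2} + \frac{x}{4} + 2 \right)} - 82 x^{2} \sqrt{2 x + 5} \sin{\left(x^{2} + \frac{x}{4} + 2 \right)} - 110 x \sqrt{2 x + 5} \sin{\left(x^{2} + \frac{x}{4} + 2 \right)} + 20 x \sqrt{2 x + 5} \cos{\left(x^{2} + \frac{x}{4} + 2 \right)} - \frac{25 \sqrt{2 x + 5} \sin{\left(x^{2} + \frac{x}{4} + 2 \right)}}{2} + 50 \sqrt{2 x + 5} \cos{\left(x^{2} + \frac{x}{4} + 2 \right)} = f(x).

An antiderivative is F(x) = 2 \left(2 x + 5\right)^{\frac{5}{2}} \cos{\left(x^{2} + \frac{x}{4} + 2 \right)}.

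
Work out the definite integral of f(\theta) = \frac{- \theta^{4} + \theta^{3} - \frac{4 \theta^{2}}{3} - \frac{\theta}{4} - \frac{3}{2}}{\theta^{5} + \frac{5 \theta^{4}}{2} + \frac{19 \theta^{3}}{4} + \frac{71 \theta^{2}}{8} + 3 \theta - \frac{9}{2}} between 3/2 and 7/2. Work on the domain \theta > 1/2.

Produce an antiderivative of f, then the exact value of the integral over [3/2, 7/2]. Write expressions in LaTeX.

Antiderivative: F(\theta) = \frac{- 113750 \theta \log{\left(\theta - \frac{1}{2} \right)} - 953802 \theta \log{\left(\theta + \frac{3}{2} \right)} + 23776 \theta \log{\left(\theta^{2} + 4 \right)} + 585536 \theta \operatorname{atan}{\left(\frac{\theta}{2} \right)} - 170625 \log{\left(\theta - \frac{1}{2} \right)} - 1430703 \log{\left(\theta + \frac{3}{2} \right)} + 35664 \log{\left(\theta^{2} + 4 \right)} + 878304 \operatorname{atan}{\left(\frac{\theta}{2} \right)} - 1025100}{1020000 \theta + 1530000}; value = - \frac{9351 \log{\left(5 \right)}}{10000} - \frac{18298 \operatorname{atan}{\left(\frac{3}{4} \right)}}{31875} - \frac{743 \log{\left(\frac{25}{4} \right)}}{31875} + \frac{743 \log{\left(\frac{65}{4} \right)}}{31875} + \frac{67}{500} + \frac{18298 \operatorname{atan}{\left(\frac{7}{4} \right)}}{31875} + \frac{210013 \log{\left(3 \right)}}{255000}

The denominator factors as 3 \left(2 \theta - 1\right) \left(2 \theta + 3\right)^{2} \left(\theta^{2} + 4\right); partial fractions split f into directly integrable pieces: \frac{2 \left(743 \theta + 18298\right)}{31875 \left(\theta^{2} + 4\right)} - \frac{9351}{5000 \left(2 \theta + 3\right)} + \frac{201}{50 \left(2 \theta + 3\right)^{2}} - \frac{91}{408 \left(2 \theta - 1\right)}.
F(\theta) = \frac{- 113750 \theta \log{\left(\theta - \frac{1}{2} \right)} - 953802 \theta \log{\left(\theta + \frac{3}{2} \right)} + 23776 \theta \log{\left(\theta^{2} + 4 \right)} + 585536 \theta \operatorname{atan}{\left(\frac{\theta}{2} \right)} - 170625 \log{\left(\theta - \frac{1}{2} \right)} - 1430703 \log{\left(\theta + \frac{3}{2} \right)} + 35664 \log{\left(\theta^{2} + 4 \right)} + 878304 \operatorname{atan}{\left(\frac{\theta}{2} \right)} - 1025100}{1020000 \theta + 1530000} is an antiderivative of f.
Check: d/d\theta[\frac{- 113750 \theta \log{\left(\theta - \frac{1}{2} \right)} - 953802 \theta \log{\left(\theta + \frac{3}{2} \right)} + 23776 \theta \log{\left(\theta^{2} + 4 \right)} + 585536 \theta \operatorname{atan}{\left(\frac{\theta}{2} \right)} - 170625 \log{\left(\theta - \frac{1}{2} \right)} - 1430703 \log{\left(\theta + \frac{3}{2} \right)} + 35664 \log{\left(\theta^{2} + 4 \right)} + 878304 \operatorname{atan}{\left(\frac{\theta}{2} \right)} - 1025100}{1020000 \theta + 1530000}] = \frac{- 24 \theta^{4} + 24 \theta^{3} - 32 \theta^{2} - 6 \theta - 36}{24 \theta^{5} + 60 \theta^{4} + 114 \theta^{3} + 213 \theta^{2} + 72 \theta - 108}, which equals f(\theta).
F(7/2) = - \frac{9351 \log{\left(5 \right)}}{10000} - \frac{201}{1000} - \frac{91 \log{\left(3 \right)}}{816} + \frac{743 \log{\left(\frac{65}{4} \right)}}{31875} + \frac{18298 \operatorname{atan}{\left(\frac{7}{4} \right)}}{31875}; F(3/2) = - \frac{9351 \log{\left(3 \right)}}{10000} - \frac{67}{200} + \frac{743 \log{\left(\frac{25}{4} \right)}}{31875} + \frac{18298 \operatorname{atan}{\left(\frac{3}{4} \right)}}{31875}.
Integral = F(7/2) - F(3/2) = - \frac{9351 \log{\left(5 \right)}}{10000} - \frac{18298 \operatorname{atan}{\left(\frac{3}{4} \right)}}{31875} - \frac{743 \log{\left(\frac{25}{4} \right)}}{31875} + \frac{743 \log{\left(\frac{65}{4} \right)}}{31875} + \frac{67}{500} + \frac{18298 \operatorname{atan}{\left(\frac{7}{4} \right)}}{31875} + \frac{210013 \log{\left(3 \right)}}{255000}.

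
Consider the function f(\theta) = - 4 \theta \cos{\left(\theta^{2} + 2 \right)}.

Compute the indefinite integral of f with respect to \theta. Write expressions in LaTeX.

F(\theta) = - 2 \sin{\left(\theta^{2} + 2 \right)} + C

f matches the chain-rule pattern g'(h)*h' with inner function h(\theta) = \theta^{2} + 2; substituting u = h(\theta) collapses the integral.
Check: d/d\theta[- 2 \sin{\left(\theta^{2} + 2 \right)}] = - 4 \theta \cos{\left(\theta^{2} + 2 \right)} = f(\theta).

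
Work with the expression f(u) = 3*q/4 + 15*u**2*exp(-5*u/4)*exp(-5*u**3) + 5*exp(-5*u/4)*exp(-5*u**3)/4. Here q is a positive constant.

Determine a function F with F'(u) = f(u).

Integrate term by term and add the pieces.
Check: d/du[(3*q*u - 4*exp(-5*u**3 - 5*u/4))/4] = (3*q*exp(5*u/4)*exp(5*u**3) + 60*u**2 + 5)*exp(-5*u/4)*exp(-5*u**3)/4, which equals f(u).

An antiderivative is F(u) = (3*q*u - 4*exp(-5*u**3 - 5*u/4))/4.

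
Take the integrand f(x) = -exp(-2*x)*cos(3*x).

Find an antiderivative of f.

Whatever form F(x) takes, F'(x) = f(x) is non-negotiable.
Check: d/dx[(-3*sin(3*x) + 2*cos(3*x))*exp(-2*x)/13] = -exp(-2*x)*cos(3*x) = f(x).

An antiderivative is F(x) = (-3*sin(3*x) + 2*cos(3*x))*exp(-2*x)/13.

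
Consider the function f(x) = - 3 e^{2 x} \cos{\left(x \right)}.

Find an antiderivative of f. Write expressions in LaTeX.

An antiderivative is F(x) = - \frac{3 e^{2 x} \sin{\left(x \right)}}{5} - \frac{6 e^{2 x} \cos{\left(x \right)}}{5}.

Since d/dx undoes antidifferentiation here, F'(x) = f(x) is required of F(x).
Check: d/dx[- \frac{3 e^{2 x} \sin{\left(x \right)}}{5} - \frac{6 e^{2 x} \cos{\left(x \right)}}{5}] = - 3 e^{2 x} \cos{\left(x \right)} = f(x).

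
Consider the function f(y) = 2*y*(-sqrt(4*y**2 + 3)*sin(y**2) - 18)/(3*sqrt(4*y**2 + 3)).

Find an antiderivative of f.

Recover f(y) by differentiating a candidate F(y); any mismatch rules it out.
Check: d/dy[(-9*sqrt(4*y**2 + 3) + cos(y**2))/3] = (-2*y*sqrt(4*y**2 + 3)*sin(y**2) - 36*y)/(3*sqrt(4*y**2 + 3)), which equals f(y).

An antiderivative is F(y) = (-9*sqrt(4*y**2 + 3) + cos(y**2))/3.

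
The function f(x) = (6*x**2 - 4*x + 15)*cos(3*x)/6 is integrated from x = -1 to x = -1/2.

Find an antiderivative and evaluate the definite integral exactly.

Antiderivative: F(x) = x**2*sin(3*x)/3 - 2*x*sin(3*x)/9 + 2*x*cos(3*x)/9 + 41*sin(3*x)/54 - 2*cos(3*x)/27; value = -103*sin(3/2)/108 + 8*cos(3)/27 - 5*cos(3/2)/27 + 71*sin(3)/54

An antiderivative F(x) passes only if d/dx[F] lands on f(x) exactly.
F(x) = x**2*sin(3*x)/3 - 2*x*sin(3*x)/9 + 2*x*cos(3*x)/9 + 41*sin(3*x)/54 - 2*cos(3*x)/27 is an antiderivative of f.
Check: d/dx[x**2*sin(3*x)/3 - 2*x*sin(3*x)/9 + 2*x*cos(3*x)/9 + 41*sin(3*x)/54 - 2*cos(3*x)/27] = x**2*cos(3*x) - 2*x*cos(3*x)/3 + 5*cos(3*x)/2, which equals f(x).
F(-1/2) = -103*sin(3/2)/108 - 5*cos(3/2)/27; F(-1) = -71*sin(3)/54 - 8*cos(3)/27.
Integral = F(-1/2) - F(-1) = -103*sin(3/2)/108 + 8*cos(3)/27 - 5*cos(3/2)/27 + 71*sin(3)/54.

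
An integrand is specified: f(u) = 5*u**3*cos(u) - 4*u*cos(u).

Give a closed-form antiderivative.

The integrand splits into summands that can be handled one at a time.
Check: d/du[5*u**3*sin(u) + 15*u**2*cos(u) - 34*u*sin(u) - 34*cos(u)] = 5*u**3*cos(u) - 4*u*cos(u) = f(u).

An antiderivative is F(u) = 5*u**3*sin(u) + 15*u**2*cos(u) - 34*u*sin(u) - 34*cos(u).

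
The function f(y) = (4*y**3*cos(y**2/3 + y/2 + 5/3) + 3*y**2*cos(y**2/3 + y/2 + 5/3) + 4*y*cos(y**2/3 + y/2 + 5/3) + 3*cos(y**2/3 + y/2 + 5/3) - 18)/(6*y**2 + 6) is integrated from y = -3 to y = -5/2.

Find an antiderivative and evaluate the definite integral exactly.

Antiderivative: F(y) = sin(y**2/3 + y/2 + 5/3) - 3*atan(y); value = -3*atan(3) - sin(19/6) + sin(5/2) + 3*atan(5/2)

Any candidate F(y) must reproduce f(y) exactly when differentiated.
F(y) = sin(y**2/3 + y/2 + 5/3) - 3*atan(y) is an antiderivative of f.
Check: d/dy[sin(y**2/3 + y/2 + 5/3) - 3*atan(y)] = (4*y**3*cos(y**2/3 + y/2 + 5/3) + 3*y**2*cos(y**2/3 + y/2 + 5/3) + 4*y*cos(y**2/3 + y/2 + 5/3) + 3*cos(y**2/3 + y/2 + 5/3) - 18)/(6*y**2 + 6) = f(y).
F(-5/2) = sin(5/2) + 3*atan(5/2); F(-3) = sin(19/6) + 3*atan(3).
Integral = F(-5/2) - F(-3) = -3*atan(3) - sin(19/6) + sin(5/2) + 3*atan(5/2).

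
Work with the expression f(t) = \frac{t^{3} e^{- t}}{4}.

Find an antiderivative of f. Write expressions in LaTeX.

An antiderivative is F(t) = \frac{\left(- t^{3} - 3 t^{2} - 6 t - 6\right) e^{- t}}{4}.

f has the shape u'v + uv' for u = - \frac{t^{3}}{4} - \frac{3 t^{2}}{4} - \frac{3 t}{2} - \frac{3}{2} and v = e^{- t} — it is the derivative of the product u*v.
Check: d/dt[\frac{\left(- t^{3} - 3 t^{2} - 6 t - 6\right) e^{- t}}{4}] = \frac{t^{3} e^{- t}}{4} = f(t).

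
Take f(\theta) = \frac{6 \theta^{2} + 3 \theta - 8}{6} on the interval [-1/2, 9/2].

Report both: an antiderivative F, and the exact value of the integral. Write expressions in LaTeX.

Antiderivative: F(\theta) = \frac{\left(\theta - 2\right) \left(\theta + 2\right) \left(4 \theta + 3\right)}{12}; value = \frac{115}{4}

Since d/d\theta undoes antidifferentiation here, F'(\theta) = f(\theta) is required of F(\theta).
F(\theta) = \frac{\left(\theta - 2\right) \left(\theta + 2\right) \left(4 \theta + 3\right)}{12} is an antiderivative of f.
Check: d/d\theta[\frac{\left(\theta - 2\right) \left(\theta + 2\right) \left(4 \theta + 3\right)}{12}] = \theta^{2} + \frac{\theta}{2} - \frac{4}{3}, which equals f(\theta).
F(9/2) = \frac{455}{16}; F(-1/2) = - \frac{5}{16}.
Integral = F(9/2) - F(-1/2) = \frac{115}{4}.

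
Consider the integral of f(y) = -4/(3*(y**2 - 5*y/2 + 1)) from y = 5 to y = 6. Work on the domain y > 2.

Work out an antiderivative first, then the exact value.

Antiderivative: F(y) = -8*log(y - 2)/9 + 8*log(y - 1/2)/9; value = -8*log(9/2)/9 - 8*log(4)/9 + 8*log(3)/9 + 8*log(11/2)/9

Factor the denominator (3*(y - 2)*(2*y - 1)) and decompose: f = 16/(9*(2*y - 1)) - 8/(9*(y - 2)); each piece integrates to a log, atan, or power term.
F(y) = -8*log(y - 2)/9 + 8*log(y - 1/2)/9 is an antiderivative of f.
Check: d/dy[-8*log(y - 2)/9 + 8*log(y - 1/2)/9] = -8/(6*y**2 - 15*y + 6), which equals f(y).
F(6) = -8*log(4)/9 + 8*log(11/2)/9; F(5) = -8*log(3)/9 + 8*log(9/2)/9.
Integral = F(6) - F(5) = -8*log(9/2)/9 - 8*log(4)/9 + 8*log(3)/9 + 8*log(11/2)/9.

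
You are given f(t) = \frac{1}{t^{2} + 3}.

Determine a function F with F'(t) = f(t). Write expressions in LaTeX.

An antiderivative is F(t) = \frac{\sqrt{3} \operatorname{atan}{\left(\frac{\sqrt{3} t}{3} \right)}}{3}.

For F(t) to be correct the identity F'(t) - f(t) = 0 must hold.
Check: d/dt[\frac{\sqrt{3} \operatorname{atan}{\left(\frac{\sqrt{3} t}{3} \right)}}{3}] = \frac{1}{t^{2} + 3} = f(t).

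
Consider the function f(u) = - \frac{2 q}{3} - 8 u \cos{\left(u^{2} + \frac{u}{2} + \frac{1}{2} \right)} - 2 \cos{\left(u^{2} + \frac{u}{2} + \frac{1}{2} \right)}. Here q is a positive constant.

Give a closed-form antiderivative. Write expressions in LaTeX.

Integrate term by term and add the pieces.
Check: d/du[- \frac{2 q u}{3} - 4 \sin{\left(u^{2} + \frac{u}{2} + \frac{1}{2} \right)}] = - \frac{2 q}{3} - 8 u \cos{\left(u^{2} + \frac{u}{2} + \frac{1}{2} \right)} - 2 \cos{\left(u^{2} + \frac{u}{2} + \frac{1}{2} \right)} = f(u).

An antiderivative is F(u) = - \frac{2 q u}{3} - 4 \sin{\left(u^{2} + \frac{u}{2} + \frac{1}{2} \right)}.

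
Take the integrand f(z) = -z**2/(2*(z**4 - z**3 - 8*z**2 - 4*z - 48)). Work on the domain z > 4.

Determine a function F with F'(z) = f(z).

The denominator factors as 2*(z - 4)*(z + 3)*(z**2 + 4); partial fractions split f into directly integrable pieces: (z - 16)/(130*(z**2 + 4)) + 9/(182*(z + 3)) - 2/(35*(z - 4)).
Check: d/dz[-(104*log(z - 4) - 90*log(z + 3) - 7*log(z**2 + 4) + 112*atan(z/2))/1820] = -z**2/(2*z**4 - 2*z**3 - 16*z**2 - 8*z - 96), which equals f(z).

An antiderivative is F(z) = -(104*log(z - 4) - 90*log(z + 3) - 7*log(z**2 + 4) + 112*atan(z/2))/1820.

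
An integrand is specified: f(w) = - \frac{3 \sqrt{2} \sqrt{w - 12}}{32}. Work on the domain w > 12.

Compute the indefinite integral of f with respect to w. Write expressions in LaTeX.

F(w) = \frac{\sqrt{2} \left(- w \sqrt{w - 12} + 12 \sqrt{w - 12}\right)}{16} + C

Recover f(w) by differentiating a candidate F(w); any mismatch rules it out.
Check: d/dw[\frac{\sqrt{2} \left(- w \sqrt{w - 12} + 12 \sqrt{w - 12}\right)}{16}] = \frac{- 3 \sqrt{2} w + 36 \sqrt{2}}{32 \sqrt{w - 12}}, which equals f(w).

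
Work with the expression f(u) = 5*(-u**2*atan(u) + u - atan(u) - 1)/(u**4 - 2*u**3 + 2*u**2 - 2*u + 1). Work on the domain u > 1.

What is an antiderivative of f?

Recognize the product-rule pattern: f = v'r + vr' with v = 10/(2*u - 2), r = atan(u), so integration by parts undoes it.
Check: d/du[10*atan(u)/(2*u - 2)] = (-5*u**2*atan(u) + 5*u - 5*atan(u) - 5)/(u**4 - 2*u**3 + 2*u**2 - 2*u + 1), which equals f(u).

An antiderivative is F(u) = 10*atan(u)/(2*u - 2).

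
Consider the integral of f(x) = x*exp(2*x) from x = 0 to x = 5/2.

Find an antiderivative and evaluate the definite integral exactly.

Recognize the product-rule pattern: f = u'v + uv' with u = x/2 - 1/4, v = exp(2*x), so integration by parts undoes it.
F(x) = (2*x - 1)*exp(2*x)/4 is an antiderivative of f.
Check: d/dx[(2*x - 1)*exp(2*x)/4] = x*exp(2*x) = f(x).
F(5/2) = exp(5); F(0) = -1/4.
Integral = F(5/2) - F(0) = 1/4 + exp(5).

Antiderivative: F(x) = (2*x - 1)*exp(2*x)/4; value = 1/4 + exp(5)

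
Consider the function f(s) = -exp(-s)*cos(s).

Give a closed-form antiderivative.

An antiderivative is F(s) = (-sin(s) + cos(s))*exp(-s)/2.

For F(s) to be correct the identity F'(s) - f(s) = 0 must hold.
Check: d/ds[(-sin(s) + cos(s))*exp(-s)/2] = -exp(-s)*cos(s) = f(s).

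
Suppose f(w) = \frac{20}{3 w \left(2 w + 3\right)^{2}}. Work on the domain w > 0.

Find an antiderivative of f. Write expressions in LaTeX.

Factor the denominator (3 w \left(2 w + 3\right)^{2}) and decompose: f = - \frac{40}{27 \left(2 w + 3\right)} - \frac{40}{9 \left(2 w + 3\right)^{2}} + \frac{20}{27 w}; each piece integrates to a log, atan, or power term.
Check: d/dw[- \frac{20 \left(- 2 w \log{\left(w \right)} + 2 w \log{\left(w + \frac{3}{2} \right)} - 3 \log{\left(w \right)} + 3 \log{\left(w + \frac{3}{2} \right)} - 3\right)}{27 \left(2 w + 3\right)}] = \frac{20}{12 w^{3} + 36 w^{2} + 27 w}, which equals f(w).

An antiderivative is F(w) = - \frac{20 \left(- 2 w \log{\left(w \right)} + 2 w \log{\left(w + \frac{3}{2} \right)} - 3 \log{\left(w \right)} + 3 \log{\left(w + \frac{3}{2} \right)} - 3\right)}{27 \left(2 w + 3\right)}.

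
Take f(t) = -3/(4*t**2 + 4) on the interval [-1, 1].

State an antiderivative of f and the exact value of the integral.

Antiderivative: F(t) = -3*atan(t)/4; value = -3*pi/8

Check any antiderivative F(t) by computing F'(t) and comparing it with f(t).
F(t) = -3*atan(t)/4 is an antiderivative of f.
Check: d/dt[-3*atan(t)/4] = -3/(4*t**2 + 4) = f(t).
F(1) = -3*pi/16; F(-1) = 3*pi/16.
Integral = F(1) - F(-1) = -3*pi/8.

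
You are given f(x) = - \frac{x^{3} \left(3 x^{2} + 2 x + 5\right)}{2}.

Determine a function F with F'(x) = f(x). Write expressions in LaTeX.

A first test for any F(x): its x-derivative must equal f(x) identically.
Check: d/dx[- \frac{x^{6}}{4} - \frac{x^{5}}{5} - \frac{5 x^{4}}{8}] = - \frac{3 x^{5}}{2} - x^{4} - \frac{5 x^{3}}{2}, which equals f(x).

An antiderivative is F(x) = - \frac{x^{6}}{4} - \frac{x^{5}}{5} - \frac{5 x^{4}}{8}.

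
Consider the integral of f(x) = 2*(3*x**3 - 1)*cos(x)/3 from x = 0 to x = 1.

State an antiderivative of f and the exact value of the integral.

Since d/dx undoes antidifferentiation here, F'(x) = f(x) is required of F(x).
F(x) = 2*(3*x**3*sin(x) + 9*x**2*cos(x) - 18*x*sin(x) - sin(x) - 18*cos(x))/3 is an antiderivative of f.
Check: d/dx[2*(3*x**3*sin(x) + 9*x**2*cos(x) - 18*x*sin(x) - sin(x) - 18*cos(x))/3] = 2*x**3*cos(x) - 2*cos(x)/3, which equals f(x).
F(1) = -32*sin(1)/3 - 6*cos(1); F(0) = -12.
Integral = F(1) - F(0) = -32*sin(1)/3 - 6*cos(1) + 12.

Antiderivative: F(x) = 2*(3*x**3*sin(x) + 9*x**2*cos(x) - 18*x*sin(x) - sin(x) - 18*cos(x))/3; value = -32*sin(1)/3 - 6*cos(1) + 12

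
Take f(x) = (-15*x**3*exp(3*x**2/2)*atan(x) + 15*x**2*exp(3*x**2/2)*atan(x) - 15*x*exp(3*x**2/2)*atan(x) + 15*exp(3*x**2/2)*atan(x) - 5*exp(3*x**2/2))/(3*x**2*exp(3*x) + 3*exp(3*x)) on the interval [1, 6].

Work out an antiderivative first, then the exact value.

Antiderivative: F(x) = -5*exp(-3*x)*exp(3*x**2/2)*atan(x)/3; value = -5*exp(36)*atan(6)/3 + 5*pi*exp(-3/2)/12

Recognize the product-rule pattern: f = u'v + uv' with u = -5*atan(x)/3, v = exp(3*x**2/2 - 3*x), so integration by parts undoes it.
F(x) = -5*exp(-3*x)*exp(3*x**2/2)*atan(x)/3 is an antiderivative of f.
Check: d/dx[-5*exp(-3*x)*exp(3*x**2/2)*atan(x)/3] = (-15*x**3*exp(3*x**2/2)*atan(x) + 15*x**2*exp(3*x**2/2)*atan(x) - 15*x*exp(3*x**2/2)*atan(x) + 15*exp(3*x**2/2)*atan(x) - 5*exp(3*x**2/2))/(3*x**2*exp(3*x) + 3*exp(3*x)) = f(x).
F(6) = -5*exp(36)*atan(6)/3; F(1) = -5*pi*exp(-3/2)/12.
Integral = F(6) - F(1) = -5*exp(36)*atan(6)/3 + 5*pi*exp(-3/2)/12.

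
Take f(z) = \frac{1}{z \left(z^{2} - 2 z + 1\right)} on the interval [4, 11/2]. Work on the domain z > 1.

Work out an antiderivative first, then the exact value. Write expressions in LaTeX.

Factor the denominator (z \left(z - 1\right)^{2}) and decompose: f = - \frac{1}{z - 1} + \frac{1}{\left(z - 1\right)^{2}} + \frac{1}{z}; each piece integrates to a log, atan, or power term.
F(z) = \frac{z \log{\left(z \right)} - z \log{\left(z - 1 \right)} - \log{\left(z \right)} + \log{\left(z - 1 \right)} - 1}{z - 1} is an antiderivative of f.
Check: d/dz[\frac{z \log{\left(z \right)} - z \log{\left(z - 1 \right)} - \log{\left(z \right)} + \log{\left(z - 1 \right)} - 1}{z - 1}] = \frac{1}{z^{3} - 2 z^{2} + z}, which equals f(z).
F(11/2) = - \log{\left(\frac{9}{2} \right)} - \frac{2}{9} + \log{\left(\frac{11}{2} \right)}; F(4) = - \log{\left(3 \right)} - \frac{1}{3} + \log{\left(4 \right)}.
Integral = F(11/2) - F(4) = - \log{\left(\frac{9}{2} \right)} - \log{\left(4 \right)} + \frac{1}{9} + \log{\left(3 \right)} + \log{\left(\frac{11}{2} \right)}.

Antiderivative: F(z) = \frac{z \log{\left(z \right)} - z \log{\left(z - 1 \right)} - \log{\left(z \right)} + \log{\left(z - 1 \right)} - 1}{z - 1}; value = - \log{\left(\frac{9}{2} \right)} - \log{\left(4 \right)} + \frac{1}{9} + \log{\left(3 \right)} + \log{\left(\frac{11}{2} \right)}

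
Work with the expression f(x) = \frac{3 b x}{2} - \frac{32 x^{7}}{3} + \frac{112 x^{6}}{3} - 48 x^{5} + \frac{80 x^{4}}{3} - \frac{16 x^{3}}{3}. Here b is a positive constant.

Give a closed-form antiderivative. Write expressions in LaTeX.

The integrand splits into summands that can be handled one at a time.
Check: d/dx[\frac{x^{2} \left(9 b - 16 x^{2} \left(1 - x\right)^{4}\right)}{12}] = \frac{3 b x}{2} - \frac{32 x^{7}}{3} + \frac{112 x^{6}}{3} - 48 x^{5} + \frac{80 x^{4}}{3} - \frac{16 x^{3}}{3} = f(x).

An antiderivative is F(x) = \frac{x^{2} \left(9 b - 16 x^{2} \left(1 - x\right)^{4}\right)}{12}.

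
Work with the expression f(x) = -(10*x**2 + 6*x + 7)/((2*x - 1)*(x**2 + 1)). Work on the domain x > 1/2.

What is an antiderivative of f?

Differentiate the proposed F(x) back; it has to land on f(x) exactly.
Check: d/dx[-5*log(2*x - 1) - 3*atan(x)] = (-10*x**2 - 6*x - 7)/(2*x**3 - x**2 + 2*x - 1), which equals f(x).

An antiderivative is F(x) = -5*log(2*x - 1) - 3*atan(x).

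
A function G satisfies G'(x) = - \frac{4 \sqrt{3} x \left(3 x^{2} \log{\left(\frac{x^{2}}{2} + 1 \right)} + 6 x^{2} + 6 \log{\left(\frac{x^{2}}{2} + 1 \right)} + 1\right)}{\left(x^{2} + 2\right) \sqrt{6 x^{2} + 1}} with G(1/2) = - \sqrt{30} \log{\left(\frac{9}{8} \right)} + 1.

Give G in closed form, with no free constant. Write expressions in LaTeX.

Recognize the product-rule pattern: G'(x) = u'v + uv' with u = - 6 \sqrt{2 x^{2} + \frac{1}{3}}, v = \log{\left(\frac{x^{2}}{2} + 1 \right)}, so integration by parts undoes it.
A general antiderivative is - 6 \sqrt{2 x^{2} + \frac{1}{3}} \log{\left(\frac{x^{2}}{2} + 1 \right)} + C.
The condition gives C = - \sqrt{30} \log{\left(\frac{9}{8} \right)} + 1 - (- \sqrt{30} \log{\left(\frac{9}{8} \right)}) = 1.
So G(x) = - 2 \sqrt{3} \sqrt{6 x^{2} + 1} \log{\left(\frac{x^{2}}{2} + 1 \right)} + 1.
Check: d/dx[- 2 \sqrt{3} \sqrt{6 x^{2} + 1} \log{\left(\frac{x^{2}}{2} + 1 \right)} + 1] = \frac{- 12 \sqrt{3} x^{3} \log{\left(\frac{x^{2}}{2} + 1 \right)} - 24 \sqrt{3} x^{3} - 24 \sqrt{3} x \log{\left(\frac{x^{2}}{2} + 1 \right)} - 4 \sqrt{3} x}{x^{2} \sqrt{6 x^{2} + 1} + 2 \sqrt{6 x^{2} + 1}}, which equals G'(x).

G(x) = - 2 \sqrt{3} \sqrt{6 x^{2} + 1} \log{\left(\frac{x^{2}}{2} + 1 \right)} + 1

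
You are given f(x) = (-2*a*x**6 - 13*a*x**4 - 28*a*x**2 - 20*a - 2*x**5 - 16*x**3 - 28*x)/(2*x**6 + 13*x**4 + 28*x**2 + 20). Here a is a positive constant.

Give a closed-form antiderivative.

Recover f(x) by differentiating a candidate F(x); any mismatch rules it out.
Check: d/dx[(-2*a*x**3 - 4*a*x - x**2*log(2*x**2 + 5) - 2*log(2*x**2 + 5) + 4)/(2*x**2 + 4)] = (-2*a*x**6 - 13*a*x**4 - 28*a*x**2 - 20*a - 2*x**5 - 16*x**3 - 28*x)/(2*x**6 + 13*x**4 + 28*x**2 + 20) = f(x).

An antiderivative is F(x) = (-2*a*x**3 - 4*a*x - x**2*log(2*x**2 + 5) - 2*log(2*x**2 + 5) + 4)/(2*x**2 + 4).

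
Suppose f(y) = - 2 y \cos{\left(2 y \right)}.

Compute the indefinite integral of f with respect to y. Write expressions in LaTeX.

A first test for any F(y): its y-derivative must equal f(y) identically.
Check: d/dy[- y \sin{\left(2 y \right)} - \frac{\cos{\left(2 y \right)}}{2}] = - 2 y \cos{\left(2 y \right)} = f(y).

F(y) = - y \sin{\left(2 y \right)} - \frac{\cos{\left(2 y \right)}}{2} + C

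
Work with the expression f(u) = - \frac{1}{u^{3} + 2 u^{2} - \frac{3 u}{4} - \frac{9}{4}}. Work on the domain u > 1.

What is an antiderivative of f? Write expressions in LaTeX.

An antiderivative is F(u) = \frac{4 \left(- \left(2 u + 3\right) \log{\left(u - 1 \right)} + \left(2 u + 3\right) \log{\left(u + \frac{3}{2} \right)} - 5\right)}{25 \left(2 u + 3\right)}.

The denominator factors as \left(u - 1\right) \left(2 u + 3\right)^{2}; partial fractions split f into directly integrable pieces: \frac{8}{25 \left(2 u + 3\right)} + \frac{8}{5 \left(2 u + 3\right)^{2}} - \frac{4}{25 \left(u - 1\right)}.
Check: d/du[\frac{4 \left(- \left(2 u + 3\right) \log{\left(u - 1 \right)} + \left(2 u + 3\right) \log{\left(u + \frac{3}{2} \right)} - 5\right)}{25 \left(2 u + 3\right)}] = - \frac{4}{4 u^{3} + 8 u^{2} - 3 u - 9}, which equals f(u).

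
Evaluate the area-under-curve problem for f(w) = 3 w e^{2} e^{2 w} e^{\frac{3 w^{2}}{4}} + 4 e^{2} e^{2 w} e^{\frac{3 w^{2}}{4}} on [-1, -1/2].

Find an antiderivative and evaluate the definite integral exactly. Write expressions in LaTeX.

The substitution u = \frac{3 w^{2}}{4} + 2 w + 2 works: f is exactly (dF/du)*(du/dw) for that inner function.
F(w) = 2 e^{\frac{3 w^{2}}{4} + 2 w + 2} is an antiderivative of f.
Check: d/dw[2 e^{\frac{3 w^{2}}{4} + 2 w + 2}] = 3 w e^{2} e^{2 w} e^{\frac{3 w^{2}}{4}} + 4 e^{2} e^{2 w} e^{\frac{3 w^{2}}{4}} = f(w).
F(-1/2) = 2 e^{\frac{19}{16}}; F(-1) = 2 e^{\frac{3}{4}}.
Integral = F(-1/2) - F(-1) = - 2 e^{\frac{3}{4}} + 2 e^{\frac{19}{16}}.

Antiderivative: F(w) = 2 e^{\frac{3 w^{2}}{4} + 2 w + 2}; value = - 2 e^{\frac{3}{4}} + 2 e^{\frac{19}{16}}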